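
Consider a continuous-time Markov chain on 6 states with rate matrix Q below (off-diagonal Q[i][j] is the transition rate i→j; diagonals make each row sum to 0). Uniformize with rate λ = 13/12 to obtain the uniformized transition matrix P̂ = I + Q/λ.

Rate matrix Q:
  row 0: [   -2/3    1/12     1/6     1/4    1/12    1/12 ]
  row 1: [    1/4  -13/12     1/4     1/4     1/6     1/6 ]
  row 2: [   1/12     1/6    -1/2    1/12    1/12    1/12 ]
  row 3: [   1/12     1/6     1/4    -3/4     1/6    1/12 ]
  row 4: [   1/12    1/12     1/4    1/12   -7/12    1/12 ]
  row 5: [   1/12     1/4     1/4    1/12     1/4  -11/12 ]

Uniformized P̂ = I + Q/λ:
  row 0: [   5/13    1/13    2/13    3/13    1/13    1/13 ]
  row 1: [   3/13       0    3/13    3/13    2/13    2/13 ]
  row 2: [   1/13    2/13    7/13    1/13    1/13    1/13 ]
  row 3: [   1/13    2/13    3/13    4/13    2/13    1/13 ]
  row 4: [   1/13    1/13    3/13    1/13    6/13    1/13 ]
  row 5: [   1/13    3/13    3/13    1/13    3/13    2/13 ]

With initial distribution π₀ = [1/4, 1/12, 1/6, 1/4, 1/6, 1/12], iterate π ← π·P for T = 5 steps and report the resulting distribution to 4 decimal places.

t=0: π = [0.2500, 0.0833, 0.1667, 0.2500, 0.1667, 0.0833]
t=1: π = [0.1667, 0.1154, 0.2628, 0.1859, 0.1795, 0.0897]
t=2: π = [0.1460, 0.1164, 0.2988, 0.1632, 0.1829, 0.0927]
t=3: π = [0.1397, 0.1178, 0.3115, 0.1549, 0.1831, 0.0930]
t=4: π = [0.1380, 0.1181, 0.3159, 0.1523, 0.1826, 0.0931]
t=5: π = [0.1376, 0.1182, 0.3173, 0.1515, 0.1823, 0.0932]

π = [0.1376, 0.1182, 0.3173, 0.1515, 0.1823, 0.0932]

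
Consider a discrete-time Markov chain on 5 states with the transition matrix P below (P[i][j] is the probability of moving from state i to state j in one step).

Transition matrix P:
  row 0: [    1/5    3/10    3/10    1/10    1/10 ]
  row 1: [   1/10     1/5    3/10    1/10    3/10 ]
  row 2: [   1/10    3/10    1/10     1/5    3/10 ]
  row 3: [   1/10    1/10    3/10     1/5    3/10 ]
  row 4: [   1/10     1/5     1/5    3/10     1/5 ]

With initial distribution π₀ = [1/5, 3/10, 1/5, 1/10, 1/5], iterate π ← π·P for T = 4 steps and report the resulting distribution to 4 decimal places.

t=0: π = [0.2000, 0.3000, 0.2000, 0.1000, 0.2000]
t=1: π = [0.1200, 0.2300, 0.2400, 0.1700, 0.2400]
t=2: π = [0.1120, 0.2190, 0.2280, 0.1890, 0.2520]
t=3: π = [0.1112, 0.2151, 0.2292, 0.1921, 0.2524]
t=4: π = [0.1111, 0.2148, 0.2289, 0.1926, 0.2525]

π = [0.1111, 0.2148, 0.2289, 0.1926, 0.2525]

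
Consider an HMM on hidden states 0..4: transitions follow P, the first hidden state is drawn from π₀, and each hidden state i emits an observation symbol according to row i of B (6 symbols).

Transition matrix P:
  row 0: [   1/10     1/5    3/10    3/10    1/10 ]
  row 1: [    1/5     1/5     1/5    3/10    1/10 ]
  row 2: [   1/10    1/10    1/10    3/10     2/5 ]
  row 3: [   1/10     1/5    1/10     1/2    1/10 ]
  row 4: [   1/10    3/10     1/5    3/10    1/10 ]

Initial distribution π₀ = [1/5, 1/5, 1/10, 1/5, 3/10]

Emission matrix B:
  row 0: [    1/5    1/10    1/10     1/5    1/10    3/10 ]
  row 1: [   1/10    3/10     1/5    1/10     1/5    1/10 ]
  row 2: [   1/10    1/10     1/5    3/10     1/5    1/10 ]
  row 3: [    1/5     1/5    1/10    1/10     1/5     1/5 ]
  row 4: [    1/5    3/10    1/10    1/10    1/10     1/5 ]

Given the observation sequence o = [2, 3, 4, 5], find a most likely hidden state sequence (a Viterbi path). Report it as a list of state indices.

path = [1, 2, 3, 3]

t=0: δ = [2.000e-02, 4.000e-02, 2.000e-02, 2.000e-02, 3.000e-02]  (obs o_0=2)
t=1: δ = [1.600e-03, 9.000e-04, 2.400e-03, 1.200e-03, 8.000e-04]  ψ = [1, 4, 1, 1, 2]  (obs o_1=3)
t=2: δ = [2.400e-05, 6.400e-05, 9.600e-05, 1.440e-04, 9.600e-05]  ψ = [2, 0, 0, 2, 2]  (obs o_2=4)
t=3: δ = [4.320e-06, 2.880e-06, 1.920e-06, 1.440e-05, 7.680e-06]  ψ = [3, 3, 4, 3, 2]  (obs o_3=5)
backtrack: best end state = 3; path = [1, 2, 3, 3]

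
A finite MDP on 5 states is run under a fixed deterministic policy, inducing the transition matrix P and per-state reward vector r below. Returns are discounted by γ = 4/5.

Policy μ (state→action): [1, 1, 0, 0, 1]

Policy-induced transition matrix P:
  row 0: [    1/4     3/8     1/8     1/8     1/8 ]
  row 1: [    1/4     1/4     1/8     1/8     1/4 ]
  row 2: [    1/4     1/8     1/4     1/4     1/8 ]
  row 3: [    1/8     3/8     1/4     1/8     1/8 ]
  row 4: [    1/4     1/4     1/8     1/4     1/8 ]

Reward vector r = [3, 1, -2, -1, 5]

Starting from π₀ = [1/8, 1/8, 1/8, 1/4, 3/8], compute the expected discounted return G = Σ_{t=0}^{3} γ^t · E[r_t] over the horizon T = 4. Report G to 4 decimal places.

t=0: π = [0.1250, 0.1250, 0.1250, 0.2500, 0.3750], E[r] = 1.8750, γ^t·E[r] = 1.875000, running G = 1.875000
t=1: π = [0.2188, 0.2813, 0.1719, 0.1875, 0.1406], E[r] = 1.1094, γ^t·E[r] = 0.887500, running G = 2.762500
t=2: π = [0.2266, 0.2793, 0.1699, 0.1641, 0.1602], E[r] = 1.2559, γ^t·E[r] = 0.803750, running G = 3.566250
t=3: π = [0.2295, 0.2776, 0.1667, 0.1663, 0.1599], E[r] = 1.2659, γ^t·E[r] = 0.648125, running G = 4.214375

G = 4.2144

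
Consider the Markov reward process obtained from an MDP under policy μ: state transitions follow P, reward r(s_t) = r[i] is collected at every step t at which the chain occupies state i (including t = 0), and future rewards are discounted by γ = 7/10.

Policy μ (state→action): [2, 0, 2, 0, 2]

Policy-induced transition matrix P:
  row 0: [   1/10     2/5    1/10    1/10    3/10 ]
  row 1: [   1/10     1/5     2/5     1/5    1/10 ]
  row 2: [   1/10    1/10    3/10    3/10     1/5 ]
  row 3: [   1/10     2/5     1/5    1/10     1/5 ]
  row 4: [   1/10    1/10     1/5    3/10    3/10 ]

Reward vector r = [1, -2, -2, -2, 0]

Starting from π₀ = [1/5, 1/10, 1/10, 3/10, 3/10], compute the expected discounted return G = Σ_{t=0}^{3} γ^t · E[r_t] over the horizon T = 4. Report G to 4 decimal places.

t=0: π = [0.2000, 0.1000, 0.1000, 0.3000, 0.3000], E[r] = -0.8000, γ^t·E[r] = -0.800000, running G = -0.800000
t=1: π = [0.1000, 0.2600, 0.2100, 0.1900, 0.2400], E[r] = -1.2200, γ^t·E[r] = -0.854000, running G = -1.654000
t=2: π = [0.1000, 0.2130, 0.2630, 0.2160, 0.2080], E[r] = -1.2840, γ^t·E[r] = -0.629160, running G = -2.283160
t=3: π = [0.1000, 0.2161, 0.2589, 0.2155, 0.2095], E[r] = -1.2810, γ^t·E[r] = -0.439383, running G = -2.722543

G = -2.7225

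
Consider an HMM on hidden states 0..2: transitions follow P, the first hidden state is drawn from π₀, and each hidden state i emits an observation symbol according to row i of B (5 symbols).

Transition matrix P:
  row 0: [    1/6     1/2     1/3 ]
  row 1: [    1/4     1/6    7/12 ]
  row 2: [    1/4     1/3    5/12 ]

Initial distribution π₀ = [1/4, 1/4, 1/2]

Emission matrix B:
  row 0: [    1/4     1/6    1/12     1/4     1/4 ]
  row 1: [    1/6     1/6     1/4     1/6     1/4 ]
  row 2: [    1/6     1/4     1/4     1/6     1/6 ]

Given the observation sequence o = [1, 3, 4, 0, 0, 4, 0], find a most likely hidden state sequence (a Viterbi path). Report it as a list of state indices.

path = [2, 0, 1, 2, 0, 1, 2]

t=0: δ = [4.167e-02, 4.167e-02, 1.250e-01]  (obs o_0=1)
t=1: δ = [7.812e-03, 6.944e-03, 8.681e-03]  ψ = [2, 2, 2]  (obs o_1=3)
t=2: δ = [5.425e-04, 9.766e-04, 6.752e-04]  ψ = [2, 0, 1]  (obs o_2=4)
t=3: δ = [6.104e-05, 4.521e-05, 9.494e-05]  ψ = [1, 0, 1]  (obs o_3=0)
t=4: δ = [5.934e-06, 5.275e-06, 6.593e-06]  ψ = [2, 2, 2]  (obs o_4=0)
t=5: δ = [4.121e-07, 7.417e-07, 5.128e-07]  ψ = [2, 0, 1]  (obs o_5=4)
t=6: δ = [4.636e-08, 3.434e-08, 7.211e-08]  ψ = [1, 0, 1]  (obs o_6=0)
backtrack: best end state = 2; path = [2, 0, 1, 2, 0, 1, 2]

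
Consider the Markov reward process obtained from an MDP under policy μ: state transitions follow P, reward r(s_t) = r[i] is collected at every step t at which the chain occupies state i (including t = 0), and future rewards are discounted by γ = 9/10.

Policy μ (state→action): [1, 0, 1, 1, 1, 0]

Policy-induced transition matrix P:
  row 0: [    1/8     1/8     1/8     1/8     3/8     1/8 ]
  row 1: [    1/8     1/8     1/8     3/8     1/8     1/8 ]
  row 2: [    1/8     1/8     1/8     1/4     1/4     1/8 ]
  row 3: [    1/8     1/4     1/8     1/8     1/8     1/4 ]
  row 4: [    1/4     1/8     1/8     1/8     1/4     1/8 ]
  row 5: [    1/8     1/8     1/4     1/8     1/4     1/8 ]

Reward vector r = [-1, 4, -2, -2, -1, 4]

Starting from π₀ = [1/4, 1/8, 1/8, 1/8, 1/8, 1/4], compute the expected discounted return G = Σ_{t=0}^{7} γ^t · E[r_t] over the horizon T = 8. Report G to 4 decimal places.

G = 1.2631

t=0: π = [0.2500, 0.1250, 0.1250, 0.1250, 0.1250, 0.2500], E[r] = 0.6250, γ^t·E[r] = 0.625000, running G = 0.625000
t=1: π = [0.1406, 0.1406, 0.1563, 0.1719, 0.2500, 0.1406], E[r] = 0.0781, γ^t·E[r] = 0.070313, running G = 0.695313
t=2: π = [0.1563, 0.1465, 0.1426, 0.1797, 0.2285, 0.1465], E[r] = 0.1426, γ^t·E[r] = 0.115488, running G = 0.810801
t=3: π = [0.1536, 0.1475, 0.1433, 0.1794, 0.2288, 0.1475], E[r] = 0.1519, γ^t·E[r] = 0.110703, running G = 0.921503
t=4: π = [0.1536, 0.1474, 0.1434, 0.1798, 0.2283, 0.1474], E[r] = 0.1511, γ^t·E[r] = 0.099132, running G = 1.020635
t=5: π = [0.1535, 0.1475, 0.1434, 0.1798, 0.2283, 0.1475], E[r] = 0.1515, γ^t·E[r] = 0.089464, running G = 1.110099
t=6: π = [0.1535, 0.1475, 0.1434, 0.1798, 0.2283, 0.1475], E[r] = 0.1515, γ^t·E[r] = 0.080515, running G = 1.190614
t=7: π = [0.1535, 0.1475, 0.1434, 0.1798, 0.2283, 0.1475], E[r] = 0.1515, γ^t·E[r] = 0.072469, running G = 1.263083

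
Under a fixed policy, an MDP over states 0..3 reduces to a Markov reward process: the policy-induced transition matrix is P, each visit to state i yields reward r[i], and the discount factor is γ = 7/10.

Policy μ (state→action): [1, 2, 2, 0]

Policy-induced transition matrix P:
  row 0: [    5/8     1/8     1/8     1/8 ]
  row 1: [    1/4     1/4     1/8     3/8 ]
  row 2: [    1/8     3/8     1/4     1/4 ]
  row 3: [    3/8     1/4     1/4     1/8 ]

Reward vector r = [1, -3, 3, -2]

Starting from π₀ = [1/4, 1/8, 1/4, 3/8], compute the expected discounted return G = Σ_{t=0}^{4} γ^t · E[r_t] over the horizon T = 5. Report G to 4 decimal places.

G = -0.4305

t=0: π = [0.2500, 0.1250, 0.2500, 0.3750], E[r] = -0.1250, γ^t·E[r] = -0.125000, running G = -0.125000
t=1: π = [0.3594, 0.2500, 0.2031, 0.1875], E[r] = -0.1563, γ^t·E[r] = -0.109375, running G = -0.234375
t=2: π = [0.3828, 0.2305, 0.1738, 0.2129], E[r] = -0.2129, γ^t·E[r] = -0.104316, running G = -0.338691
t=3: π = [0.3984, 0.2239, 0.1733, 0.2043], E[r] = -0.1619, γ^t·E[r] = -0.055520, running G = -0.394211
t=4: π = [0.4033, 0.2219, 0.1722, 0.2026], E[r] = -0.1509, γ^t·E[r] = -0.036241, running G = -0.430452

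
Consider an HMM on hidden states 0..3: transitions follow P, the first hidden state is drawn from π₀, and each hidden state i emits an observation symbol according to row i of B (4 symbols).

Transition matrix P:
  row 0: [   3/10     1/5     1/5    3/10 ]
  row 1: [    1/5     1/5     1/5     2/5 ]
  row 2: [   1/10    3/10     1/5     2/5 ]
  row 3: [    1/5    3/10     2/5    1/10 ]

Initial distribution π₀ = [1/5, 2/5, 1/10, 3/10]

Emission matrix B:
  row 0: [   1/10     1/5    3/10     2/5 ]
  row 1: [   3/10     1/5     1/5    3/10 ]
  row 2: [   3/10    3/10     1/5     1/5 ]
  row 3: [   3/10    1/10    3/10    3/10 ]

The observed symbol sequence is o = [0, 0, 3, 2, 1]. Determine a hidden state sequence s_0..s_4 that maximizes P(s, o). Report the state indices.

t=0: δ = [2.000e-02, 1.200e-01, 3.000e-02, 9.000e-02]  (obs o_0=0)
t=1: δ = [2.400e-03, 8.100e-03, 1.080e-02, 1.440e-02]  ψ = [1, 3, 3, 1]  (obs o_1=0)
t=2: δ = [1.152e-03, 1.296e-03, 1.152e-03, 1.296e-03]  ψ = [3, 3, 3, 2]  (obs o_2=3)
t=3: δ = [1.037e-04, 7.776e-05, 1.037e-04, 1.555e-04]  ψ = [0, 3, 3, 1]  (obs o_3=2)
t=4: δ = [6.221e-06, 9.331e-06, 1.866e-05, 4.147e-06]  ψ = [0, 3, 3, 2]  (obs o_4=1)
backtrack: best end state = 2; path = [1, 3, 1, 3, 2]

path = [1, 3, 1, 3, 2]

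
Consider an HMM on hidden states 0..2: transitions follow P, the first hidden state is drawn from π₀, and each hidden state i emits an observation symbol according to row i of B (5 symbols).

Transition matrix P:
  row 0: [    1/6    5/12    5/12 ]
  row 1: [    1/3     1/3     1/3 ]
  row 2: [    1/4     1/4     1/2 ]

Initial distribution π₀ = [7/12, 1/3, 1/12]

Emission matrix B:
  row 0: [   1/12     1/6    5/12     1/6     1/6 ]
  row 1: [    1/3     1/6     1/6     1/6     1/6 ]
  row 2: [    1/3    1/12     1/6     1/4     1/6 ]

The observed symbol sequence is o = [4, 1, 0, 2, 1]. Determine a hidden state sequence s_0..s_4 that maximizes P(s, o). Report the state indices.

t=0: δ = [9.722e-02, 5.556e-02, 1.389e-02]  (obs o_0=4)
t=1: δ = [3.086e-03, 6.752e-03, 3.376e-03]  ψ = [1, 0, 0]  (obs o_1=1)
t=2: δ = [1.875e-04, 7.502e-04, 7.502e-04]  ψ = [1, 1, 1]  (obs o_2=0)
t=3: δ = [1.042e-04, 4.168e-05, 6.251e-05]  ψ = [1, 1, 2]  (obs o_3=2)
t=4: δ = [2.894e-06, 7.235e-06, 3.618e-06]  ψ = [0, 0, 0]  (obs o_4=1)
backtrack: best end state = 1; path = [0, 1, 1, 0, 1]

path = [0, 1, 1, 0, 1]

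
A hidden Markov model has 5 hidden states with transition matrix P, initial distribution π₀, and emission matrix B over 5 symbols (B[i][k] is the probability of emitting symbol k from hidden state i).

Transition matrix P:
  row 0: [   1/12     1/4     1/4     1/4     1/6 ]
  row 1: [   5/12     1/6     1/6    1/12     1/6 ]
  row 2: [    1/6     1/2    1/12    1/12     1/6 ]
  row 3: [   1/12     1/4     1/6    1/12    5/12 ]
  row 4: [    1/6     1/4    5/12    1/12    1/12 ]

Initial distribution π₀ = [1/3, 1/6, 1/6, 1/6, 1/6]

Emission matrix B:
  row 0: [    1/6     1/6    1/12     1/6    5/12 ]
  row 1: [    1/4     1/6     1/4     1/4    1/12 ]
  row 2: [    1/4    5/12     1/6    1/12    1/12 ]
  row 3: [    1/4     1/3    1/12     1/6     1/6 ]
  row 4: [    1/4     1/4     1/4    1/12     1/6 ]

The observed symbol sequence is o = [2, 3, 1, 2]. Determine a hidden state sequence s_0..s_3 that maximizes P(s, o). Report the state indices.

t=0: δ = [2.778e-02, 4.167e-02, 2.778e-02, 1.389e-02, 4.167e-02]  (obs o_0=2)
t=1: δ = [2.894e-03, 3.472e-03, 1.447e-03, 1.157e-03, 5.787e-04]  ψ = [1, 2, 4, 0, 1]  (obs o_1=3)
t=2: δ = [2.411e-04, 1.206e-04, 3.014e-04, 2.411e-04, 1.447e-04]  ψ = [1, 0, 0, 0, 1]  (obs o_2=1)
t=3: δ = [4.186e-06, 3.768e-05, 1.005e-05, 5.023e-06, 2.512e-05]  ψ = [1, 2, 0, 0, 3]  (obs o_3=2)
backtrack: best end state = 1; path = [1, 0, 2, 1]

path = [1, 0, 2, 1]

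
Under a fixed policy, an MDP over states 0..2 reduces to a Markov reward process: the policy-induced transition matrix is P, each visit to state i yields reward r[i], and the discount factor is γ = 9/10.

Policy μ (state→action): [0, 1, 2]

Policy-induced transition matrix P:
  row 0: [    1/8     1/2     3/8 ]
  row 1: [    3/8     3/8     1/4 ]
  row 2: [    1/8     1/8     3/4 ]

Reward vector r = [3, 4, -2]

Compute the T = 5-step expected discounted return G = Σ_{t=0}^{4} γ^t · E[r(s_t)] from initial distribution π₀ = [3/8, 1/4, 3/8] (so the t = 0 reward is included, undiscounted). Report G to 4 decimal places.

G = 3.5645

t=0: π = [0.3750, 0.2500, 0.3750], E[r] = 1.3750, γ^t·E[r] = 1.375000, running G = 1.375000
t=1: π = [0.1875, 0.3281, 0.4844], E[r] = 0.9063, γ^t·E[r] = 0.815625, running G = 2.190625
t=2: π = [0.2070, 0.2773, 0.5156], E[r] = 0.6992, γ^t·E[r] = 0.566367, running G = 2.756992
t=3: π = [0.1943, 0.2720, 0.5337], E[r] = 0.6035, γ^t·E[r] = 0.439963, running G = 3.196955
t=4: π = [0.1930, 0.2659, 0.5411], E[r] = 0.5602, γ^t·E[r] = 0.367535, running G = 3.564490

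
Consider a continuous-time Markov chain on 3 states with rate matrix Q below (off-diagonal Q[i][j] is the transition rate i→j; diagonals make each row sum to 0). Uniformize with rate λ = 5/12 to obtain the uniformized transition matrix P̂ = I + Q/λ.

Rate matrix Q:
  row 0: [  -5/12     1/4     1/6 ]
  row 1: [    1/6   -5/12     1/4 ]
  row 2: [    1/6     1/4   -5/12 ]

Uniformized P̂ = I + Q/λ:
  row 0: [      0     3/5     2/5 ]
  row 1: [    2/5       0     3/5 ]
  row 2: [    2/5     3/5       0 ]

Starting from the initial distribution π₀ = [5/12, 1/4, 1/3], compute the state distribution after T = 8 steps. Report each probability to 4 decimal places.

π = [0.2858, 0.3729, 0.3413]

t=0: π = [0.4167, 0.2500, 0.3333]
t=1: π = [0.2333, 0.4500, 0.3167]
t=2: π = [0.3067, 0.3300, 0.3633]
t=3: π = [0.2773, 0.4020, 0.3207]
t=4: π = [0.2891, 0.3588, 0.3521]
t=5: π = [0.2844, 0.3847, 0.3309]
t=6: π = [0.2863, 0.3692, 0.3446]
t=7: π = [0.2855, 0.3785, 0.3360]
t=8: π = [0.2858, 0.3729, 0.3413]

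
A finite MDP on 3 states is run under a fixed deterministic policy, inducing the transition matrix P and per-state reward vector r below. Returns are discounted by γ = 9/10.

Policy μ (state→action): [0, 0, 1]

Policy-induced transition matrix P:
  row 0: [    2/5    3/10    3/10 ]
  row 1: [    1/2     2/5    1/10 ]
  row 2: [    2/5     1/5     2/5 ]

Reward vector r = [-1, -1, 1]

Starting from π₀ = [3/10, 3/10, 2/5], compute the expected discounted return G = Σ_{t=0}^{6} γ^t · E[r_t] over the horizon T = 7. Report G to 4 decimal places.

t=0: π = [0.3000, 0.3000, 0.4000], E[r] = -0.2000, γ^t·E[r] = -0.200000, running G = -0.200000
t=1: π = [0.4300, 0.2900, 0.2800], E[r] = -0.4400, γ^t·E[r] = -0.396000, running G = -0.596000
t=2: π = [0.4290, 0.3010, 0.2700], E[r] = -0.4600, γ^t·E[r] = -0.372600, running G = -0.968600
t=3: π = [0.4301, 0.3031, 0.2668], E[r] = -0.4664, γ^t·E[r] = -0.340006, running G = -1.308606
t=4: π = [0.4303, 0.3036, 0.2661], E[r] = -0.4679, γ^t·E[r] = -0.306976, running G = -1.615582
t=5: π = [0.4304, 0.3038, 0.2659], E[r] = -0.4682, γ^t·E[r] = -0.276491, running G = -1.892073
t=6: π = [0.4304, 0.3038, 0.2658], E[r] = -0.4683, γ^t·E[r] = -0.248888, running G = -2.140961

G = -2.1410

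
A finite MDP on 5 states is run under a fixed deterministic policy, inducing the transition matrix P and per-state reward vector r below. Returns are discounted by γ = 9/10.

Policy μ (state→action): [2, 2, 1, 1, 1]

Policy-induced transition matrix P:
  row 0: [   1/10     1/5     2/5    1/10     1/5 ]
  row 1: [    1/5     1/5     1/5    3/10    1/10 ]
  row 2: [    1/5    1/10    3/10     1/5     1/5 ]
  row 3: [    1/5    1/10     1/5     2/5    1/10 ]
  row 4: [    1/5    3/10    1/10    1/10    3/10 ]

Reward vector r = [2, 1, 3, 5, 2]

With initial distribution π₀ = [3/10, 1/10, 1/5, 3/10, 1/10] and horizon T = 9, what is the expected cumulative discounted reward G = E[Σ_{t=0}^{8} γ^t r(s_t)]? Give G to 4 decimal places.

t=0: π = [0.3000, 0.1000, 0.2000, 0.3000, 0.1000], E[r] = 3.0000, γ^t·E[r] = 3.000000, running G = 3.000000
t=1: π = [0.1700, 0.1600, 0.2700, 0.2300, 0.1700], E[r] = 2.8000, γ^t·E[r] = 2.520000, running G = 5.520000
t=2: π = [0.1830, 0.1670, 0.2440, 0.2280, 0.1780], E[r] = 2.7610, γ^t·E[r] = 2.236410, running G = 7.756410
t=3: π = [0.1817, 0.1706, 0.2432, 0.2262, 0.1783], E[r] = 2.7512, γ^t·E[r] = 2.005625, running G = 9.762035
t=4: π = [0.1818, 0.1709, 0.2428, 0.2263, 0.1782], E[r] = 2.7508, γ^t·E[r] = 1.804826, running G = 11.566861
t=5: π = [0.1818, 0.1709, 0.2428, 0.2264, 0.1781], E[r] = 2.7510, γ^t·E[r] = 1.624429, running G = 13.191290
t=6: π = [0.1818, 0.1709, 0.2428, 0.2264, 0.1781], E[r] = 2.7511, γ^t·E[r] = 1.462023, running G = 14.653313
t=7: π = [0.1818, 0.1709, 0.2428, 0.2264, 0.1781], E[r] = 2.7511, γ^t·E[r] = 1.315828, running G = 15.969140
t=8: π = [0.1818, 0.1709, 0.2428, 0.2264, 0.1781], E[r] = 2.7511, γ^t·E[r] = 1.184246, running G = 17.153387

G = 17.1534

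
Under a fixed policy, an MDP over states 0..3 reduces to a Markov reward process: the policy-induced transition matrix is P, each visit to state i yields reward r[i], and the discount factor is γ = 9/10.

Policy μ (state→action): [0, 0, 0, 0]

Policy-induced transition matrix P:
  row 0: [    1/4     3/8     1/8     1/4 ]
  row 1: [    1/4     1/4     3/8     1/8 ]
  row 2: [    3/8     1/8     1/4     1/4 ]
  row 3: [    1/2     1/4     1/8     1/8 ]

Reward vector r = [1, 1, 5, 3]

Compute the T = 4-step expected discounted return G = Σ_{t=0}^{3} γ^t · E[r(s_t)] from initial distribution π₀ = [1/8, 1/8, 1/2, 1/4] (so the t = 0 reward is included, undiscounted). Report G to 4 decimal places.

G = 8.9871

t=0: π = [0.1250, 0.1250, 0.5000, 0.2500], E[r] = 3.5000, γ^t·E[r] = 3.500000, running G = 3.500000
t=1: π = [0.3750, 0.2031, 0.2188, 0.2031], E[r] = 2.2813, γ^t·E[r] = 2.053125, running G = 5.553125
t=2: π = [0.3281, 0.2695, 0.2031, 0.1992], E[r] = 2.2109, γ^t·E[r] = 1.790859, running G = 7.343984
t=3: π = [0.3252, 0.2656, 0.2178, 0.1914], E[r] = 2.2539, γ^t·E[r] = 1.643098, running G = 8.987082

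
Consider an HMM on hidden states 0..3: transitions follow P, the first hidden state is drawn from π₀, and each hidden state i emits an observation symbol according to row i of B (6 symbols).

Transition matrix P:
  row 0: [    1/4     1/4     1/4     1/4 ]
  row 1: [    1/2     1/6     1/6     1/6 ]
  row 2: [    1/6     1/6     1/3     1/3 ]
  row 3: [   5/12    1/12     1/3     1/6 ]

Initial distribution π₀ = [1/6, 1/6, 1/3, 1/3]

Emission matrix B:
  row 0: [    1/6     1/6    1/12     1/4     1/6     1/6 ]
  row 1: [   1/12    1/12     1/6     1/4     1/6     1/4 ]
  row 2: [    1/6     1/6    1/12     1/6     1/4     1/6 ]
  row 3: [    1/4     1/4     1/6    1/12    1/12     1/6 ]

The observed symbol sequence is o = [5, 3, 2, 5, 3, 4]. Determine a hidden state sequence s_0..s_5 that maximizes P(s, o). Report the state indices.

t=0: δ = [2.778e-02, 4.167e-02, 5.556e-02, 5.556e-02]  (obs o_0=5)
t=1: δ = [5.787e-03, 2.315e-03, 3.086e-03, 1.543e-03]  ψ = [3, 2, 2, 2]  (obs o_1=3)
t=2: δ = [1.206e-04, 2.411e-04, 1.206e-04, 2.411e-04]  ψ = [0, 0, 0, 0]  (obs o_2=2)
t=3: δ = [2.009e-05, 1.005e-05, 1.340e-05, 6.698e-06]  ψ = [1, 1, 3, 1]  (obs o_3=5)
t=4: δ = [1.256e-06, 1.256e-06, 8.372e-07, 4.186e-07]  ψ = [0, 0, 0, 0]  (obs o_4=3)
t=5: δ = [1.047e-07, 5.233e-08, 7.849e-08, 2.616e-08]  ψ = [1, 0, 0, 0]  (obs o_5=4)
backtrack: best end state = 0; path = [3, 0, 1, 0, 1, 0]

path = [3, 0, 1, 0, 1, 0]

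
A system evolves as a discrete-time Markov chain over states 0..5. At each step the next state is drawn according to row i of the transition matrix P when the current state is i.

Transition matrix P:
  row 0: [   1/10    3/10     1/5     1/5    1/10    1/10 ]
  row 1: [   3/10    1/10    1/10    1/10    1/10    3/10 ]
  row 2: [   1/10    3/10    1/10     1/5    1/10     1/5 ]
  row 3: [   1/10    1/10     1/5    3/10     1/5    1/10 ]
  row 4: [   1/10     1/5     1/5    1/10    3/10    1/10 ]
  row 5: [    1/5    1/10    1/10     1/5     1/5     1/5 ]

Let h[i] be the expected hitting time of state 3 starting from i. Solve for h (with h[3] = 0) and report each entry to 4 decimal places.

h = [6.0810, 6.5824, 6.0779, 0.0000, 6.7784, 6.0474]

First-step conditioning: h[3] = 0; for i ≠ 3, h[i] = 1 + Σ_k P[i][k]·h[k].
  h[0] = 1 + 1/10·h[0] + 3/10·h[1] + 1/5·h[2] + 1/10·h[4] + 1/10·h[5]
  h[1] = 1 + 3/10·h[0] + 1/10·h[1] + 1/10·h[2] + 1/10·h[4] + 3/10·h[5]
  h[2] = 1 + 1/10·h[0] + 3/10·h[1] + 1/10·h[2] + 1/10·h[4] + 1/5·h[5]
  h[4] = 1 + 1/10·h[0] + 1/5·h[1] + 1/5·h[2] + 3/10·h[4] + 1/10·h[5]
  h[5] = 1 + 1/5·h[0] + 1/10·h[1] + 1/10·h[2] + 1/5·h[4] + 1/5·h[5]
Solving the 5×5 linear system over states ≠ 3 gives exactly h = [16595/2729, 53890/8187, 49760/8187, 0, 55495/8187, 49510/8187] (h[3] = 0 is the target).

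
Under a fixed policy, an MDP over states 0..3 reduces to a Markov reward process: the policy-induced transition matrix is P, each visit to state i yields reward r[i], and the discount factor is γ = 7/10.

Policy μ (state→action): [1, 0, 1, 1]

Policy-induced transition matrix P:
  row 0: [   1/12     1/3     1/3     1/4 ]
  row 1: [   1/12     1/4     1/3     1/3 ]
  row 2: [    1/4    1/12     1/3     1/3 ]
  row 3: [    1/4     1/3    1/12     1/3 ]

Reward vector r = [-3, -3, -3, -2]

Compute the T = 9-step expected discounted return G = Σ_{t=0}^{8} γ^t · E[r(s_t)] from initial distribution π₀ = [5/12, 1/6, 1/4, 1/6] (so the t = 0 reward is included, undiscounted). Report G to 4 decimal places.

G = -8.7425

t=0: π = [0.4167, 0.1667, 0.2500, 0.1667], E[r] = -2.8333, γ^t·E[r] = -2.833333, running G = -2.833333
t=1: π = [0.1528, 0.2569, 0.2917, 0.2986], E[r] = -2.7014, γ^t·E[r] = -1.890972, running G = -4.724306
t=2: π = [0.1817, 0.2390, 0.2587, 0.3206], E[r] = -2.6794, γ^t·E[r] = -1.312905, running G = -6.037211
t=3: π = [0.1799, 0.2487, 0.2532, 0.3182], E[r] = -2.6818, γ^t·E[r] = -0.919861, running G = -6.957071
t=4: π = [0.1786, 0.2493, 0.2538, 0.3183], E[r] = -2.6817, γ^t·E[r] = -0.643866, running G = -7.600937
t=5: π = [0.1787, 0.2491, 0.2537, 0.3185], E[r] = -2.6815, γ^t·E[r] = -0.450688, running G = -8.051625
t=6: π = [0.1787, 0.2491, 0.2537, 0.3184], E[r] = -2.6816, γ^t·E[r] = -0.315483, running G = -8.367107
t=7: π = [0.1787, 0.2491, 0.2537, 0.3184], E[r] = -2.6816, γ^t·E[r] = -0.220838, running G = -8.587945
t=8: π = [0.1787, 0.2491, 0.2537, 0.3184], E[r] = -2.6816, γ^t·E[r] = -0.154586, running G = -8.742532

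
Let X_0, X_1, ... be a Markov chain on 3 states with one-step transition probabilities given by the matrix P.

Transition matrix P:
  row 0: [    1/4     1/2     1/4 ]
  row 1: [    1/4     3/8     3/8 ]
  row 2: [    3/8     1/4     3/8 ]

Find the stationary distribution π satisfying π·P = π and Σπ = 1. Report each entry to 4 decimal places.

Balance equations π_j = Σ_i π_i·P[i][j]:
  π_0 = 1/4·π_0 + 1/4·π_1 + 3/8·π_2
  π_1 = 1/2·π_0 + 3/8·π_1 + 1/4·π_2
  normalize: π_0 + π_1 + π_2 = 1
Solving the linear system gives exactly π = [19/65, 24/65, 22/65].

π = [0.2923, 0.3692, 0.3385]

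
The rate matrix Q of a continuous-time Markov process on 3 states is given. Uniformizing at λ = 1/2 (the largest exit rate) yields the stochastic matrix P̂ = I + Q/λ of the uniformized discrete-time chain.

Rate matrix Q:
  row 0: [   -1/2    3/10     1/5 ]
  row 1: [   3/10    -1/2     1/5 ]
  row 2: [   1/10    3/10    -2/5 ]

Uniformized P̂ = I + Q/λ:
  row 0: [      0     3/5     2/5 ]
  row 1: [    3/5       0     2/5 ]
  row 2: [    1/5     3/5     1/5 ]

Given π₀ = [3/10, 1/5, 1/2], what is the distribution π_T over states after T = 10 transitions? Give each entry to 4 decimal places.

π = [0.2927, 0.3739, 0.3333]

t=0: π = [0.3000, 0.2000, 0.5000]
t=1: π = [0.2200, 0.4800, 0.3000]
t=2: π = [0.3480, 0.3120, 0.3400]
t=3: π = [0.2552, 0.4128, 0.3320]
t=4: π = [0.3141, 0.3523, 0.3336]
t=5: π = [0.2781, 0.3886, 0.3333]
t=6: π = [0.2998, 0.3668, 0.3333]
t=7: π = [0.2868, 0.3799, 0.3333]
t=8: π = [0.2946, 0.3721, 0.3333]
t=9: π = [0.2899, 0.3768, 0.3333]
t=10: π = [0.2927, 0.3739, 0.3333]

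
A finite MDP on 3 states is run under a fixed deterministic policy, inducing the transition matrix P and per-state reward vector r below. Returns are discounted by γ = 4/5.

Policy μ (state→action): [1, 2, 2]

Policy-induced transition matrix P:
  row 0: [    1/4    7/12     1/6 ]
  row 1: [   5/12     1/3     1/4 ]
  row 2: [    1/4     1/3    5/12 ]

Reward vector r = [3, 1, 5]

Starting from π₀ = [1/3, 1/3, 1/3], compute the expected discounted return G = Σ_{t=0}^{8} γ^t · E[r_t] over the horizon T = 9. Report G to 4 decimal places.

G = 12.0397

t=0: π = [0.3333, 0.3333, 0.3333], E[r] = 3.0000, γ^t·E[r] = 3.000000, running G = 3.000000
t=1: π = [0.3056, 0.4167, 0.2778], E[r] = 2.7222, γ^t·E[r] = 2.177778, running G = 5.177778
t=2: π = [0.3194, 0.4097, 0.2708], E[r] = 2.7222, γ^t·E[r] = 1.742222, running G = 6.920000
t=3: π = [0.3183, 0.4132, 0.2685], E[r] = 2.7106, γ^t·E[r] = 1.387852, running G = 8.307852
t=4: π = [0.3189, 0.4129, 0.2682], E[r] = 2.7106, γ^t·E[r] = 1.110281, running G = 9.418133
t=5: π = [0.3188, 0.4130, 0.2681], E[r] = 2.7102, γ^t·E[r] = 0.888067, running G = 10.306200
t=6: π = [0.3188, 0.4130, 0.2681], E[r] = 2.7102, γ^t·E[r] = 0.710454, running G = 11.016654
t=7: π = [0.3188, 0.4130, 0.2681], E[r] = 2.7101, γ^t·E[r] = 0.568359, running G = 11.585013
t=8: π = [0.3188, 0.4130, 0.2681], E[r] = 2.7101, γ^t·E[r] = 0.454687, running G = 12.039700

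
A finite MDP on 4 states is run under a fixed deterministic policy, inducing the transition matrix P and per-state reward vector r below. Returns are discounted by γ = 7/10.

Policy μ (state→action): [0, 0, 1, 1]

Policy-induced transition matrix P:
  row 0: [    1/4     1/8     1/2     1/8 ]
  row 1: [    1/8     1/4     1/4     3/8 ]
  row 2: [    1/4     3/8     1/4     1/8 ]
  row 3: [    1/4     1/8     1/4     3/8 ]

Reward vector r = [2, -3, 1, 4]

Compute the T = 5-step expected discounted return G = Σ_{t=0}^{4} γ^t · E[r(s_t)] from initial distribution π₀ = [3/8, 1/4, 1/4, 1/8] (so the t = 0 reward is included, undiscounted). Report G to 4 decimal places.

G = 2.5259

t=0: π = [0.3750, 0.2500, 0.2500, 0.1250], E[r] = 0.7500, γ^t·E[r] = 0.750000, running G = 0.750000
t=1: π = [0.2188, 0.2188, 0.3438, 0.2188], E[r] = 1.0000, γ^t·E[r] = 0.700000, running G = 1.450000
t=2: π = [0.2227, 0.2383, 0.3047, 0.2344], E[r] = 0.9727, γ^t·E[r] = 0.476602, running G = 1.926602
t=3: π = [0.2202, 0.2310, 0.3057, 0.2432], E[r] = 1.0259, γ^t·E[r] = 0.351876, running G = 2.278478
t=4: π = [0.2211, 0.2303, 0.3051, 0.2435], E[r] = 1.0306, γ^t·E[r] = 0.247442, running G = 2.525920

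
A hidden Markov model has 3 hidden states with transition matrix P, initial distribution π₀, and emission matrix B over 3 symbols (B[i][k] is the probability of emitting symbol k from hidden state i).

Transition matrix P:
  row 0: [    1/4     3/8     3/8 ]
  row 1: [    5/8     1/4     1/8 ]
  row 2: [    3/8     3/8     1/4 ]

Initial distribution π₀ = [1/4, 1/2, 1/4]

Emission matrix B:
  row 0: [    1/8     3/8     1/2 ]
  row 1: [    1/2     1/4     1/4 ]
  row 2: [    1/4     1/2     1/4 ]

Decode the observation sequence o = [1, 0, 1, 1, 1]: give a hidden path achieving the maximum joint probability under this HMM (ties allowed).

t=0: δ = [9.375e-02, 1.250e-01, 1.250e-01]  (obs o_0=1)
t=1: δ = [9.766e-03, 2.344e-02, 8.789e-03]  ψ = [1, 2, 0]  (obs o_1=0)
t=2: δ = [5.493e-03, 1.465e-03, 1.831e-03]  ψ = [1, 1, 0]  (obs o_2=1)
t=3: δ = [5.150e-04, 5.150e-04, 1.030e-03]  ψ = [0, 0, 0]  (obs o_3=1)
t=4: δ = [1.448e-04, 9.656e-05, 1.287e-04]  ψ = [2, 2, 2]  (obs o_4=1)
backtrack: best end state = 0; path = [2, 1, 0, 2, 0]

path = [2, 1, 0, 2, 0]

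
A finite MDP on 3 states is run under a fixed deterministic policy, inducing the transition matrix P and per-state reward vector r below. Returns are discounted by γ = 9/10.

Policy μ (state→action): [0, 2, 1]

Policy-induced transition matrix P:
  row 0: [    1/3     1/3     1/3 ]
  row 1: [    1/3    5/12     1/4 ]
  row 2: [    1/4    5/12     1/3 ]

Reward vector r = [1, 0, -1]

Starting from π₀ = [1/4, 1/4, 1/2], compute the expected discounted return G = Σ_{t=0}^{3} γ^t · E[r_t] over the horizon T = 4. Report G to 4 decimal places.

G = -0.2575

t=0: π = [0.2500, 0.2500, 0.5000], E[r] = -0.2500, γ^t·E[r] = -0.250000, running G = -0.250000
t=1: π = [0.2917, 0.3958, 0.3125], E[r] = -0.0208, γ^t·E[r] = -0.018750, running G = -0.268750
t=2: π = [0.3073, 0.3924, 0.3003], E[r] = 0.0069, γ^t·E[r] = 0.005625, running G = -0.263125
t=3: π = [0.3083, 0.3911, 0.3006], E[r] = 0.0077, γ^t·E[r] = 0.005590, running G = -0.257535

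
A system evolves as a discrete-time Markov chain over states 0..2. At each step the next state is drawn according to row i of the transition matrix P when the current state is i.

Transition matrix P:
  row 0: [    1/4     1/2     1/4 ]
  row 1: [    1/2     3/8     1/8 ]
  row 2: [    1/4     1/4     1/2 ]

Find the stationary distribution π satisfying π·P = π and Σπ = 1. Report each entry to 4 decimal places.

Balance equations π_j = Σ_i π_i·P[i][j]:
  π_0 = 1/4·π_0 + 1/2·π_1 + 1/4·π_2
  π_1 = 1/2·π_0 + 3/8·π_1 + 1/4·π_2
  normalize: π_0 + π_1 + π_2 = 1
Solving the linear system gives exactly π = [9/26, 5/13, 7/26].

π = [0.3462, 0.3846, 0.2692]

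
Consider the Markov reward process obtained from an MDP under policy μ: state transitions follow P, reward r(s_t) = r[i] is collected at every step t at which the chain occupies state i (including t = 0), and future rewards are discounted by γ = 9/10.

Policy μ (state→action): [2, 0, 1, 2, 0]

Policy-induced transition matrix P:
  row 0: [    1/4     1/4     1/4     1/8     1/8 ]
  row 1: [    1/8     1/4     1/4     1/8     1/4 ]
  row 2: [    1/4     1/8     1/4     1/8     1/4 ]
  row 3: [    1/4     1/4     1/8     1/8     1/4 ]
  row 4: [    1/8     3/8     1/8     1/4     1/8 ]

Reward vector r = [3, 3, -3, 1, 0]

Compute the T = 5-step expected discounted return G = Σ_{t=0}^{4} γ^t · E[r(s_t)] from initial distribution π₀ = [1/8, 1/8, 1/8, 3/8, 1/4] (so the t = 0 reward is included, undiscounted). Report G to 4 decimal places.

G = 3.5888

t=0: π = [0.1250, 0.1250, 0.1250, 0.3750, 0.2500], E[r] = 0.7500, γ^t·E[r] = 0.750000, running G = 0.750000
t=1: π = [0.2031, 0.2656, 0.1719, 0.1563, 0.2031], E[r] = 1.0469, γ^t·E[r] = 0.942188, running G = 1.692188
t=2: π = [0.1914, 0.2539, 0.2051, 0.1504, 0.1992], E[r] = 0.8711, γ^t·E[r] = 0.705586, running G = 2.397773
t=3: π = [0.1934, 0.2493, 0.2063, 0.1499, 0.2012], E[r] = 0.8589, γ^t·E[r] = 0.626128, running G = 3.023902
t=4: π = [0.1937, 0.2494, 0.2061, 0.1501, 0.2007], E[r] = 0.8610, γ^t·E[r] = 0.564877, running G = 3.588779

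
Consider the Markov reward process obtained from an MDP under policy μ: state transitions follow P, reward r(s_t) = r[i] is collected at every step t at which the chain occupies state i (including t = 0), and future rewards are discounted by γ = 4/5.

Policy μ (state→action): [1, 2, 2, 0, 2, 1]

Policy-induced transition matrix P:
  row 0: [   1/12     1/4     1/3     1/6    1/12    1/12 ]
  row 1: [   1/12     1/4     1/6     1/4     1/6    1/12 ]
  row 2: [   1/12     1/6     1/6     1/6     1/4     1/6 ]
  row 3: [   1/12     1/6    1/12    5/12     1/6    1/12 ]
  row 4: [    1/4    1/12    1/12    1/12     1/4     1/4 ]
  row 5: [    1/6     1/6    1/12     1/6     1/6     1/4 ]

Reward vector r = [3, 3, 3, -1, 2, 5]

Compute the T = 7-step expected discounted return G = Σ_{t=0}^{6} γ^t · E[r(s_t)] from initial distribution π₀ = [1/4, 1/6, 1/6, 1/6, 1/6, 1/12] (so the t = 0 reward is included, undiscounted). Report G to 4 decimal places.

t=0: π = [0.2500, 0.1667, 0.1667, 0.1667, 0.1667, 0.0833], E[r] = 2.3333, γ^t·E[r] = 2.333333, running G = 2.333333
t=1: π = [0.1181, 0.1875, 0.1736, 0.2083, 0.1736, 0.1389], E[r] = 2.2708, γ^t·E[r] = 1.816667, running G = 4.150000
t=2: π = [0.1238, 0.1777, 0.1429, 0.2199, 0.1858, 0.1499], E[r] = 2.2344, γ^t·E[r] = 1.430000, running G = 5.580000
t=3: π = [0.1268, 0.1763, 0.1410, 0.2210, 0.1837, 0.1512], E[r] = 2.2348, γ^t·E[r] = 1.144198, running G = 6.724198
t=4: π = [0.1266, 0.1766, 0.1415, 0.2213, 0.1832, 0.1509], E[r] = 2.2335, γ^t·E[r] = 0.914836, running G = 7.639034
t=5: π = [0.1264, 0.1767, 0.1415, 0.2214, 0.1832, 0.1508], E[r] = 2.2327, γ^t·E[r] = 0.731596, running G = 8.370630
t=6: π = [0.1264, 0.1767, 0.1415, 0.2215, 0.1832, 0.1508], E[r] = 2.2324, γ^t·E[r] = 0.585222, running G = 8.955852

G = 8.9559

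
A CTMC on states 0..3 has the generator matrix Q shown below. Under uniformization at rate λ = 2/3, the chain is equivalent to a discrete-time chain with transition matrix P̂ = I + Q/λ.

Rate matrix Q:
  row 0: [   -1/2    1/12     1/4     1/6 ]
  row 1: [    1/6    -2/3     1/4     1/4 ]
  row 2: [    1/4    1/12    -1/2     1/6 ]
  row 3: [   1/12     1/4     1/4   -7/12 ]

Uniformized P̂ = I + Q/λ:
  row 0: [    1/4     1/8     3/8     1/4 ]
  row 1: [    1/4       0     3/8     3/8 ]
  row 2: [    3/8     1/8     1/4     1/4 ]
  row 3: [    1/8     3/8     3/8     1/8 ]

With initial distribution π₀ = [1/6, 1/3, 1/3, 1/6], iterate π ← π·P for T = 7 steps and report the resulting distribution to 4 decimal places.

t=0: π = [0.1667, 0.3333, 0.3333, 0.1667]
t=1: π = [0.2708, 0.1250, 0.3333, 0.2708]
t=2: π = [0.2578, 0.1771, 0.3333, 0.2318]
t=3: π = [0.2627, 0.1608, 0.3333, 0.2432]
t=4: π = [0.2613, 0.1657, 0.3333, 0.2397]
t=5: π = [0.2617, 0.1642, 0.3333, 0.2407]
t=6: π = [0.2616, 0.1647, 0.3333, 0.2404]
t=7: π = [0.2616, 0.1645, 0.3333, 0.2405]

π = [0.2616, 0.1645, 0.3333, 0.2405]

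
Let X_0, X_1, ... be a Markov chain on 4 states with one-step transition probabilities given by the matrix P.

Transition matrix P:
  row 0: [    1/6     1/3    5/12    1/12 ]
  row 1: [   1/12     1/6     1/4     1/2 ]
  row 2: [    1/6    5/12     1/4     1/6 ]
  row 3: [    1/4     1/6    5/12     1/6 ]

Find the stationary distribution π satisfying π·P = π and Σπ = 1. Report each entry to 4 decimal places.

π = [0.1642, 0.2736, 0.3181, 0.2442]

Balance equations π_j = Σ_i π_i·P[i][j]:
  π_0 = 1/6·π_0 + 1/12·π_1 + 1/6·π_2 + 1/4·π_3
  π_1 = 1/3·π_0 + 1/6·π_1 + 5/12·π_2 + 1/6·π_3
  π_2 = 5/12·π_0 + 1/4·π_1 + 1/4·π_2 + 5/12·π_3
  normalize: π_0 + π_1 + π_2 + π_3 = 1
Solving the linear system gives exactly π = [190/1157, 633/2314, 368/1157, 565/2314].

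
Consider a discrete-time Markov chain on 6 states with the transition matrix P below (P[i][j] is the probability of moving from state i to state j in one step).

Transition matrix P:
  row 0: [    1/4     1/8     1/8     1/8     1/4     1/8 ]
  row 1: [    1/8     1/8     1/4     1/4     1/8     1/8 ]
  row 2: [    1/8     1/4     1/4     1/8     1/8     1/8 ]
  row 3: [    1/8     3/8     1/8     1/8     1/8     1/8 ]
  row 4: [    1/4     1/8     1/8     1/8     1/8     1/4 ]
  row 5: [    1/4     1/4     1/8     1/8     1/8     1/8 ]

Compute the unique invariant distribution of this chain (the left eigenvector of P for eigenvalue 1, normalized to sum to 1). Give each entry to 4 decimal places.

Balance equations π_j = Σ_i π_i·P[i][j]:
  π_0 = 1/4·π_0 + 1/8·π_1 + 1/8·π_2 + 1/8·π_3 + 1/4·π_4 + 1/4·π_5
  π_1 = 1/8·π_0 + 1/8·π_1 + 1/4·π_2 + 3/8·π_3 + 1/8·π_4 + 1/4·π_5
  π_2 = 1/8·π_0 + 1/4·π_1 + 1/4·π_2 + 1/8·π_3 + 1/8·π_4 + 1/8·π_5
  π_3 = 1/8·π_0 + 1/4·π_1 + 1/8·π_2 + 1/8·π_3 + 1/8·π_4 + 1/8·π_5
  π_4 = 1/4·π_0 + 1/8·π_1 + 1/8·π_2 + 1/8·π_3 + 1/8·π_4 + 1/8·π_5
  normalize: π_0 + π_1 + π_2 + π_3 + π_4 + π_5 = 1
Solving the linear system gives exactly π = [81/439, 6295/31169, 5352/31169, 4683/31169, 65/439, 63/439].

π = [0.1845, 0.2020, 0.1717, 0.1502, 0.1481, 0.1435]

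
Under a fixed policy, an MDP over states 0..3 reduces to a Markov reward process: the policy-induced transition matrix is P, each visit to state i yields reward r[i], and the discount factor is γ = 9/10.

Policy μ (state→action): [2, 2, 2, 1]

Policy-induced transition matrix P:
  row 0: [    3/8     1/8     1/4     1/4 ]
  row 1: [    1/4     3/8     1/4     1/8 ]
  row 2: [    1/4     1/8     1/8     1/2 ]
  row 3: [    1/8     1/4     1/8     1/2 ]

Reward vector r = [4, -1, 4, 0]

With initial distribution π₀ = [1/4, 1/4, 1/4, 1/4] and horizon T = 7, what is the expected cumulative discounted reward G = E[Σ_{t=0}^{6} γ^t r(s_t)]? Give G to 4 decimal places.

t=0: π = [0.2500, 0.2500, 0.2500, 0.2500], E[r] = 1.7500, γ^t·E[r] = 1.750000, running G = 1.750000
t=1: π = [0.2500, 0.2188, 0.1875, 0.3438], E[r] = 1.5313, γ^t·E[r] = 1.378125, running G = 3.128125
t=2: π = [0.2383, 0.2227, 0.1836, 0.3555], E[r] = 1.4648, γ^t·E[r] = 1.186523, running G = 4.314648
t=3: π = [0.2354, 0.2251, 0.1826, 0.3569], E[r] = 1.4468, γ^t·E[r] = 1.054701, running G = 5.369349
t=4: π = [0.2348, 0.2259, 0.1826, 0.3568], E[r] = 1.4435, γ^t·E[r] = 0.947108, running G = 6.316457
t=5: π = [0.2348, 0.2261, 0.1826, 0.3566], E[r] = 1.4433, γ^t·E[r] = 0.852258, running G = 7.168715
t=6: π = [0.2348, 0.2261, 0.1826, 0.3565], E[r] = 1.4434, γ^t·E[r] = 0.767084, running G = 7.935799

G = 7.9358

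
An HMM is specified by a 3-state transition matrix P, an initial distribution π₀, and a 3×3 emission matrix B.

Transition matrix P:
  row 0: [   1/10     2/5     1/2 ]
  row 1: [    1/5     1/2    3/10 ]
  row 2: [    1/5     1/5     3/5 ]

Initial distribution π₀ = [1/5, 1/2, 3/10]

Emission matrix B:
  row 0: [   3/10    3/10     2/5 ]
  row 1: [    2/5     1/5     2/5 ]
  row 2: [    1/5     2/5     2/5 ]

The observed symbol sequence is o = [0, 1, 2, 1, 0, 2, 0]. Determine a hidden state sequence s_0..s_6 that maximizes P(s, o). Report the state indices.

path = [1, 2, 2, 2, 2, 2, 2]

t=0: δ = [6.000e-02, 2.000e-01, 6.000e-02]  (obs o_0=0)
t=1: δ = [1.200e-02, 2.000e-02, 2.400e-02]  ψ = [1, 1, 1]  (obs o_1=1)
t=2: δ = [1.920e-03, 4.000e-03, 5.760e-03]  ψ = [2, 1, 2]  (obs o_2=2)
t=3: δ = [3.456e-04, 4.000e-04, 1.382e-03]  ψ = [2, 1, 2]  (obs o_3=1)
t=4: δ = [8.294e-05, 1.106e-04, 1.659e-04]  ψ = [2, 2, 2]  (obs o_4=0)
t=5: δ = [1.327e-05, 2.212e-05, 3.981e-05]  ψ = [2, 1, 2]  (obs o_5=2)
t=6: δ = [2.389e-06, 4.424e-06, 4.778e-06]  ψ = [2, 1, 2]  (obs o_6=0)
backtrack: best end state = 2; path = [1, 2, 2, 2, 2, 2, 2]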